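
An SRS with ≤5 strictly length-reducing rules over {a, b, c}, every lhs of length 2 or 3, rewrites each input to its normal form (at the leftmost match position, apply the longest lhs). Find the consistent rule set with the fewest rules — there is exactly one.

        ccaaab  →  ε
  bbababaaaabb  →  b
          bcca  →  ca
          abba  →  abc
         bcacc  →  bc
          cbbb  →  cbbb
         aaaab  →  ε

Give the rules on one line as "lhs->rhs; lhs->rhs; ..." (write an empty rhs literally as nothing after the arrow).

aa->; aab->; ba->c; cc->a

  | ccaaab => aaaab => aab => ε
  | bbababaaaabb => bcbabaaaabb => bccbaaaabb => babaaaabb => cbaaaabb => ccaaabb => aaaabb => aabb => b
  | bcca => baa => ca
  | abba => abc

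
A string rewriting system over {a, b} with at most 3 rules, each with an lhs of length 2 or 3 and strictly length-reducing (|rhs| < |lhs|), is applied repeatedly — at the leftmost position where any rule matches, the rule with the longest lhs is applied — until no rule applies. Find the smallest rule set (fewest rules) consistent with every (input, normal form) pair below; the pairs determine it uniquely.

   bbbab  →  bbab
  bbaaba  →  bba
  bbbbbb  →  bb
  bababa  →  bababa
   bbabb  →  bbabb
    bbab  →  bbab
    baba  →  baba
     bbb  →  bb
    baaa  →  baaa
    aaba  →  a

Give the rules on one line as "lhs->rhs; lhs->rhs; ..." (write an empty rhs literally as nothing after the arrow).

aab->; bbb->bb

  | bbbab => bbab
  | bbaaba => bba
  | bbbbbb => bbbbb => bbbb => bbb => bb
  | bababa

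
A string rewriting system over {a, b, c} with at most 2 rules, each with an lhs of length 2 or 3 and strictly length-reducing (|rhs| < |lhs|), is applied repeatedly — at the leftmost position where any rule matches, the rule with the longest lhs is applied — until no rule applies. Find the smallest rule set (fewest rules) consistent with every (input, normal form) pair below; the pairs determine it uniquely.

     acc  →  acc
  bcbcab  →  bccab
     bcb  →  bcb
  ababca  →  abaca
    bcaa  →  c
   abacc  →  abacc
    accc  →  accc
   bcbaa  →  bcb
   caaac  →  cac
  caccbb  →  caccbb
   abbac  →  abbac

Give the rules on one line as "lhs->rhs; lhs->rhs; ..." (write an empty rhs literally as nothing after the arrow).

  | acc
  | bcbcab => bccab
  | bcb
  | ababca => abaca

aa->; bca->ca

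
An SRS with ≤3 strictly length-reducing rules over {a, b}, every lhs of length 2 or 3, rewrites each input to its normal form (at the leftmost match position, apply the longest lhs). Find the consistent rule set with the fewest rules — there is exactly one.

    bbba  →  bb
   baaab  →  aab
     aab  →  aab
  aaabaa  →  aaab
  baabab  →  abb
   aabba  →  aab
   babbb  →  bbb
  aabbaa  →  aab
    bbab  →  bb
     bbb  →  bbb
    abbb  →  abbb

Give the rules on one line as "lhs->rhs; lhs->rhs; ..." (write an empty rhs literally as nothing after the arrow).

  | bbba => bb
  | baaab => aab
  | aab
  | aaabaa => aaaba => aaab

aba->ab; ba->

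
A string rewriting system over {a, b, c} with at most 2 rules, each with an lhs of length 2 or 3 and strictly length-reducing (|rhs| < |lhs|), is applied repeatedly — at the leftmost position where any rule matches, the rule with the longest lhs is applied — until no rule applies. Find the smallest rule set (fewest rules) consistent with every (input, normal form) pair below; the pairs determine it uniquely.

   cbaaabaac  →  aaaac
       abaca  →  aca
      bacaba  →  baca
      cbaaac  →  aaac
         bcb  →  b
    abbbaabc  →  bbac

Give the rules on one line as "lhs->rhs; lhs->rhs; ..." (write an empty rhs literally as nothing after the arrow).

  | cbaaabaac => aaabaac => aaaac
  | abaca => aca
  | bacaba => baca
  | cbaaac => aaac

ab->; cb->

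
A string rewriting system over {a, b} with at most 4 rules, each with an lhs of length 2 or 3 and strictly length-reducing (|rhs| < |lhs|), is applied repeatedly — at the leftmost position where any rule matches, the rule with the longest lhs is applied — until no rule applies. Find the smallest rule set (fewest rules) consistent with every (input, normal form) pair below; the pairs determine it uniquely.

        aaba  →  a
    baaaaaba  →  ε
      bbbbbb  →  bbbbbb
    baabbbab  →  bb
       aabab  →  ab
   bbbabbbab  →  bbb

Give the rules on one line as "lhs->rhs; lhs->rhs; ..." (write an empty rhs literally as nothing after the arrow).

aa->; ba->a; bba->

  | aaba => ba => a
  | baaaaaba => aaaaaba => aaaba => aba => aa => ε
  | bbbbbb
  | baabbbab => aabbbab => bbbab => bb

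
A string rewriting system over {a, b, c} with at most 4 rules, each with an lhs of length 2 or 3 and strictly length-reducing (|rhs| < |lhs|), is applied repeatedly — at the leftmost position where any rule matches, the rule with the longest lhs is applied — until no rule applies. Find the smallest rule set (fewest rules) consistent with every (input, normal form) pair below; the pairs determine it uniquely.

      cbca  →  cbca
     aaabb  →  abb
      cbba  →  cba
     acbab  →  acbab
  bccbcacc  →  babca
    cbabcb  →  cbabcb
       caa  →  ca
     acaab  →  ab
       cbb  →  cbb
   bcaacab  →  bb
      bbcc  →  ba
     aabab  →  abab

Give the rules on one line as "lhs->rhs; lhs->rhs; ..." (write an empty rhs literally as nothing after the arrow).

aa->a; bba->ba; cab->b; cc->a

  | cbca
  | aaabb => aabb => abb
  | cbba => cba
  | acbab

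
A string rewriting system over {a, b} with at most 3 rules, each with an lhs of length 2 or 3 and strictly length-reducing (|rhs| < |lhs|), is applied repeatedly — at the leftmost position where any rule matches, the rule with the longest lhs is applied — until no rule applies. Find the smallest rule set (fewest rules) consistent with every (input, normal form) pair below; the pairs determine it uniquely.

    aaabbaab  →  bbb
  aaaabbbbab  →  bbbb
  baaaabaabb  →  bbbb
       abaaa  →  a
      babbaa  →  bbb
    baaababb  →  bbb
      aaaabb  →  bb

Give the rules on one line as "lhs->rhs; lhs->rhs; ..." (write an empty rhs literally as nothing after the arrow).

aa->; ab->; abb->bb

  | aaabbaab => abbaab => bbaab => bbb
  | aaaabbbbab => aabbbbab => bbbbab => bbbb
  | baaaabaabb => baabaabb => bbaabb => bbbb
  | abaaa => aaa => a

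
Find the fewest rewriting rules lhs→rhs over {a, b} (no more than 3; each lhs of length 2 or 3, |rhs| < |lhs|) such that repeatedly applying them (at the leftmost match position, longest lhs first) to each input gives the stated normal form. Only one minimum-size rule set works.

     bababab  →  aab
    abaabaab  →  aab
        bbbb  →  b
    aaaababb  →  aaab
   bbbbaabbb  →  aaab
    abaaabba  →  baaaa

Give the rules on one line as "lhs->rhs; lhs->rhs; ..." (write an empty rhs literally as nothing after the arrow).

  | bababab => bbbab => bbab => aab
  | abaabaab => babaab => bbab => aab
  | bbbb => bbb => bb => b
  | aaaababb => aaabbb => aaabb => aaab

aba->b; bb->b; bba->aa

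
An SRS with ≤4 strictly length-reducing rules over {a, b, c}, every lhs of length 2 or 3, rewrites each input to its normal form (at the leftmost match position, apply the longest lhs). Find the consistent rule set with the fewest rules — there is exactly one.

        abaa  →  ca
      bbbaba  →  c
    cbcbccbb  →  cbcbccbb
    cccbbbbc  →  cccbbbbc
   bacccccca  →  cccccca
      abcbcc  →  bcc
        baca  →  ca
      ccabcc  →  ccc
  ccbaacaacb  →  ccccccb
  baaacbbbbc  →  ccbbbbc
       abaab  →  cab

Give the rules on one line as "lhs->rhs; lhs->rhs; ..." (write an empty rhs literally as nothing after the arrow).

aa->c; abc->; ac->c; ba->a

  | abaa => aaa => ca
  | bbbaba => bbaba => baba => aba => aa => c
  | cbcbccbb
  | cccbbbbc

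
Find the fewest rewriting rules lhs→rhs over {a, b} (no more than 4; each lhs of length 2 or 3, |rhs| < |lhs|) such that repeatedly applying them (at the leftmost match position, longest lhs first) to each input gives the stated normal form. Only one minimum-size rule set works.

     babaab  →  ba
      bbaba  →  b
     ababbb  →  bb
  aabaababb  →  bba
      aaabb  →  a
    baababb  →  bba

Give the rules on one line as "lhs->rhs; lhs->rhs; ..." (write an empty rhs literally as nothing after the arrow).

aa->; ab->b; abb->a; bbb->ba

  | babaab => bbaab => bbb => ba
  | bbaba => bbba => baa => b
  | ababbb => babbb => bab => bb
  | aabaababb => baababb => bbabb => bba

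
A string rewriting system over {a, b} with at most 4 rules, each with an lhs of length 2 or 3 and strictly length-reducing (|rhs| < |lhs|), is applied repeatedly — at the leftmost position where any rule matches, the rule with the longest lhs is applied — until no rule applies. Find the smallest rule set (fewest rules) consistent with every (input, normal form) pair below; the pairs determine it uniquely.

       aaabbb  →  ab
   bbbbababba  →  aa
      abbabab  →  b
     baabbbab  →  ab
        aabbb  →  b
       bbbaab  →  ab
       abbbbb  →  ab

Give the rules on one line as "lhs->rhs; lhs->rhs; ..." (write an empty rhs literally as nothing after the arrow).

  | aaabbb => abbb => ab
  | bbbbababba => bbababba => ababba => abba => aa
  | abbabab => aabab => bab => b
  | baabbbab => abbbab => abab => ab

aab->b; ba->; bb->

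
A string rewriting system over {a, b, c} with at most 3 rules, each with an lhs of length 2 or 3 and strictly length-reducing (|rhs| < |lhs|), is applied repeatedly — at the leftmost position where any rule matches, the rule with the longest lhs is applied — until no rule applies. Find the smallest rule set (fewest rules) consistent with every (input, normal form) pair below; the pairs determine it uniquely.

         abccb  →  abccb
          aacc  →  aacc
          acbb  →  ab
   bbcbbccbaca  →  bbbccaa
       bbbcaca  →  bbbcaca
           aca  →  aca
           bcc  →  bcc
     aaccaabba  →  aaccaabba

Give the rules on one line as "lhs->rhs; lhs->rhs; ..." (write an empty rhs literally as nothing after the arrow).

  | abccb
  | aacc
  | acbb => ab
  | bbcbbccbaca => bbbccbaca => bbbccaa

bac->a; cbb->b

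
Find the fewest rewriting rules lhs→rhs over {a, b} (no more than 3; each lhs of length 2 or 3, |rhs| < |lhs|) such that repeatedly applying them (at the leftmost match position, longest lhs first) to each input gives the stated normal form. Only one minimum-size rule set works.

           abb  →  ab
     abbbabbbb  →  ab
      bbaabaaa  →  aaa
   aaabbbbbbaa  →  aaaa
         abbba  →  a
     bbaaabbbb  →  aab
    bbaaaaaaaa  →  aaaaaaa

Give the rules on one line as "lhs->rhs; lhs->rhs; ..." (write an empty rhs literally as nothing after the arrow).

  | abb => ab
  | abbbabbbb => abbabbbb => ababbbb => abbbb => abbb => abb => ab
  | bbaabaaa => baabaaa => abaaa => aaa
  | aaabbbbbbaa => aaabbbbbaa => aaabbbbaa => aaabbbaa => aaabbaa => aaabaa => aaaa

ba->; bb->b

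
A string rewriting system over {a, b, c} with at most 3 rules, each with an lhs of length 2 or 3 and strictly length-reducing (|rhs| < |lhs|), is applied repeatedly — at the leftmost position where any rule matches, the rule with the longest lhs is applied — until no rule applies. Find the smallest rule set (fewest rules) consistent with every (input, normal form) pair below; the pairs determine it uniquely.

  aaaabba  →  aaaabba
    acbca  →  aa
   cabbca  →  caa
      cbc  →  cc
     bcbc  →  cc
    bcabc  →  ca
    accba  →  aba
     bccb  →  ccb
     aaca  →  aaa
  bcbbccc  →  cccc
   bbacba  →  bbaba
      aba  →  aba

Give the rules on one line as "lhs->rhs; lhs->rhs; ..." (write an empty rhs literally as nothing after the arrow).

  | aaaabba
  | acbca => abca => aca => aa
  | cabbca => cabca => caca => caa
  | cbc => cc

ac->a; bc->c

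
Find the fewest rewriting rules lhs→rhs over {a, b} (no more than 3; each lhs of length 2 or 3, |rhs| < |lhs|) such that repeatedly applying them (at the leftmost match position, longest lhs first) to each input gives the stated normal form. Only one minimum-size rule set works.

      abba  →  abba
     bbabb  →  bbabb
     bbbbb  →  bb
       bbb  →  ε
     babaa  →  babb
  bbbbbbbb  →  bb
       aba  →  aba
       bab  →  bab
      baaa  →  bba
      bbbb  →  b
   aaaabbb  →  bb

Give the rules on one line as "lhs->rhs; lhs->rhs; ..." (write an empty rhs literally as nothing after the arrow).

  | abba
  | bbabb
  | bbbbb => bb
  | bbb => ε

aa->b; bbb->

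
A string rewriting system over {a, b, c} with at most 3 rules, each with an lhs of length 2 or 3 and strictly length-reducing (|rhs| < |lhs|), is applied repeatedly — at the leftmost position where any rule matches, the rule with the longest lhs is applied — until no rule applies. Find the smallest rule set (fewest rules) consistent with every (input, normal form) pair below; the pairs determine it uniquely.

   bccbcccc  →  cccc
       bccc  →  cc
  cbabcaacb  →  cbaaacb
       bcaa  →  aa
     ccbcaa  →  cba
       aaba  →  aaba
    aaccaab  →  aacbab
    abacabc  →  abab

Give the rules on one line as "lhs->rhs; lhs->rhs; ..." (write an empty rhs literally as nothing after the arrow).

  | bccbcccc => cbcccc => cccc
  | bccc => cc
  | cbabcaacb => cbaaacb
  | bcaa => aa

bc->; ca->b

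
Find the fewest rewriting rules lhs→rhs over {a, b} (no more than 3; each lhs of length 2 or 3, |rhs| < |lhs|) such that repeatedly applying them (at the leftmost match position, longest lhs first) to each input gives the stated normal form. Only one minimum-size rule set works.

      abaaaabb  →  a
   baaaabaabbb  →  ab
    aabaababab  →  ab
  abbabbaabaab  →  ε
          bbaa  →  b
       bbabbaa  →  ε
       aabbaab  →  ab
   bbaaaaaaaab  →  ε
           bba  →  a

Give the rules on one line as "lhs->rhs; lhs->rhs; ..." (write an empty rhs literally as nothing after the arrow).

  | abaaaabb => aaaabb => baabb => abb => a
  | baaaabaabbb => aaabaabbb => babaabbb => baabbb => abbb => ab
  | aabaababab => bbaababab => aababab => bbabab => abab => ab
  | abbabbaabaab => aabbaabaab => bbbaabaab => baabaab => abaab => aab => bb => ε

aa->b; ba->; bb->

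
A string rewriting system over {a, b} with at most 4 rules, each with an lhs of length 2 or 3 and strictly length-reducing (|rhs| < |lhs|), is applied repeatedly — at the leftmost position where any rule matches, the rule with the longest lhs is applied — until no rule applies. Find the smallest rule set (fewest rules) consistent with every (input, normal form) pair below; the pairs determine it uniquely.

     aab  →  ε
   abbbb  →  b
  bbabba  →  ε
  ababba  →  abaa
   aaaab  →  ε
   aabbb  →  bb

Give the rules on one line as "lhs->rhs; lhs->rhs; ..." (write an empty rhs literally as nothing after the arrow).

aaa->aa; aab->; abb->aa; bba->

  | aab => ε
  | abbbb => aabb => b
  | bbabba => bba => ε
  | ababba => abaaa => abaa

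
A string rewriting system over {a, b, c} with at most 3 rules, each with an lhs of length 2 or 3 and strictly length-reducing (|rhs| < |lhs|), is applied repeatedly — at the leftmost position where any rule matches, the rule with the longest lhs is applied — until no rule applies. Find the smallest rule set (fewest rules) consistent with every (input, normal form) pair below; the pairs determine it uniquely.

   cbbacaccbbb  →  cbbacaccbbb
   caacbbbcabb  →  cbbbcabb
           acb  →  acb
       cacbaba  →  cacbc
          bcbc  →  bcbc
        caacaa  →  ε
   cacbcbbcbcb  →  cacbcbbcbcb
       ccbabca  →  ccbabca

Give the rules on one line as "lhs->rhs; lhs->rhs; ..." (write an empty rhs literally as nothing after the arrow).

aba->c; caa->

  | cbbacaccbbb
  | caacbbbcabb => cbbbcabb
  | acb
  | cacbaba => cacbc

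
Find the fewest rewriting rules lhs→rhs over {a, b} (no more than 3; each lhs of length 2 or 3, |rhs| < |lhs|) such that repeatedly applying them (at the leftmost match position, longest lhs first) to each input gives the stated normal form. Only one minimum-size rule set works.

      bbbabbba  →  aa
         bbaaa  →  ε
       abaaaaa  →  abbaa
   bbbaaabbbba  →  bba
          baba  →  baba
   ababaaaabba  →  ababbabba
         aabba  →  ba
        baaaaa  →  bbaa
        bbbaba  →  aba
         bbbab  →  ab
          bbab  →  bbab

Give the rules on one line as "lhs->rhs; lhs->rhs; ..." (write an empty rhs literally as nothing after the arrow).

aaa->b; aab->; bbb->

  | bbbabbba => abbba => aa
  | bbaaa => bbb => ε
  | abaaaaa => abbaa
  | bbbaaabbbba => aaabbbba => bbbbba => bba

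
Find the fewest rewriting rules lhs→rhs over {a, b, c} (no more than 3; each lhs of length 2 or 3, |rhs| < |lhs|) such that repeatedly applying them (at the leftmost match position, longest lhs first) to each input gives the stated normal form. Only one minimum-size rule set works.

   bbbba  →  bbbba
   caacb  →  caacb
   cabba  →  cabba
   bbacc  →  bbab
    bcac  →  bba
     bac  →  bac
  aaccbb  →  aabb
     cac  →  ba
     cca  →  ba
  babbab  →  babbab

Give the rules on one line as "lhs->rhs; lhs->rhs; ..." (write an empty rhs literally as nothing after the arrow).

cac->ba; cc->b; ccb->b

  | bbbba
  | caacb
  | cabba
  | bbacc => bbab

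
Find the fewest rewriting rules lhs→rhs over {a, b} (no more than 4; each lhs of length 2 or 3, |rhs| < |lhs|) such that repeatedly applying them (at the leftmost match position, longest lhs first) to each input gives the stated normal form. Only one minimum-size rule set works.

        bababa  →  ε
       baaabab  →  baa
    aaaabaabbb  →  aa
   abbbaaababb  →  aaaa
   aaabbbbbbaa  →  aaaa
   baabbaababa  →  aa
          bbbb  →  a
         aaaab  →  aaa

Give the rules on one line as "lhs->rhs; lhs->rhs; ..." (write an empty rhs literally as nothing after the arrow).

aab->a; aba->; bab->; bbb->aa

  | bababa => aba => ε
  | baaabab => baaab => baa
  | aaaabaabbb => aaaaabbb => aaaabb => aaab => aa
  | abbbaaababb => aaaaaababb => aaaaaabb => aaaaab => aaaa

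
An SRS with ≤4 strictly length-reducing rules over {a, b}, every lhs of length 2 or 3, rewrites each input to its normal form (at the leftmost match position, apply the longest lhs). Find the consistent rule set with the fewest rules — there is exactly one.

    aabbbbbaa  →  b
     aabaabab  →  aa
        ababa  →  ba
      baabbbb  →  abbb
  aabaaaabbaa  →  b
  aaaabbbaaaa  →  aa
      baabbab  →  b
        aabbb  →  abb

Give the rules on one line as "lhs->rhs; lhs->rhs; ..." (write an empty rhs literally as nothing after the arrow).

aaa->b; aab->a; baa->aa; bab->aa

  | aabbbbbaa => abbbbaa => abbbaa => abbaa => abaa => aaa => b
  | aabaabab => aaabab => bbab => baa => aa
  | ababa => aaaa => ba
  | baabbbb => aabbbb => abbb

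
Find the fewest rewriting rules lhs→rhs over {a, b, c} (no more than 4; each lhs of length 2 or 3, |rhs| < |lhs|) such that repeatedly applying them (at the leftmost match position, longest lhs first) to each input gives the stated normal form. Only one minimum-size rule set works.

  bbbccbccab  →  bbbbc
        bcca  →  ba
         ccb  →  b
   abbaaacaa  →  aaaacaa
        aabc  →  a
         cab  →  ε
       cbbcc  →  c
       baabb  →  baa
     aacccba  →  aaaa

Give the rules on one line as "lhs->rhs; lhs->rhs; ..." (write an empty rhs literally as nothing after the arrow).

  | bbbccbccab => bbbbccab => bbbbab => bbbbc
  | bcca => ba
  | ccb => b
  | abbaaacaa => cbaaacaa => aaaacaa

ab->c; cb->a; cc->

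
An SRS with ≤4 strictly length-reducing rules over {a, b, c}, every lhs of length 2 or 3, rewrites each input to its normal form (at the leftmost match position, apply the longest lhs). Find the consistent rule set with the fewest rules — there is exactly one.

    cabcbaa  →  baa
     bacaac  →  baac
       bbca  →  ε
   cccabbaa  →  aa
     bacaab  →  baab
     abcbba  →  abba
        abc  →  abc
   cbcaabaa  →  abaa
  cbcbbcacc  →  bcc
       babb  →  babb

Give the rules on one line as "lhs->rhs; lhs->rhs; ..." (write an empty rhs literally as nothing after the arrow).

  | cabcbaa => bcbaa => baa
  | bacaac => baac
  | bbca => ca => ε
  | cccabbaa => ccbbaa => cbaa => aa

bbc->c; ca->; cb->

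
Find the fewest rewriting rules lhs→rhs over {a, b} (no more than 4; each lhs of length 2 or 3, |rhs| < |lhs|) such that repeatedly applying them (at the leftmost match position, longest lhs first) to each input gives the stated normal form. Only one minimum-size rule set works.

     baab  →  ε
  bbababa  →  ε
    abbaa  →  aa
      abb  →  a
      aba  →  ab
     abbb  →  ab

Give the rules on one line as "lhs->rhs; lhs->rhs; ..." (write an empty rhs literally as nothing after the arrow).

ba->b; bb->; bba->

  | baab => bab => bb => ε
  | bbababa => baba => bba => ε
  | abbaa => aa
  | abb => a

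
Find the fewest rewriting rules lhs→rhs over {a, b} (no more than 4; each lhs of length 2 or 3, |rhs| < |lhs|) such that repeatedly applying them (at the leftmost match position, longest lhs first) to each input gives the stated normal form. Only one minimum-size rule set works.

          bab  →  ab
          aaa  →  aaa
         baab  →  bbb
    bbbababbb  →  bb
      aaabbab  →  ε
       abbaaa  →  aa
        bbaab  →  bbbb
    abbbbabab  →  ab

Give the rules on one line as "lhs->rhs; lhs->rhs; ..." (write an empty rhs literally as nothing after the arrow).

aab->; ba->a; baa->bb

  | bab => ab
  | aaa
  | baab => bbb
  | bbbababbb => bbababbb => bababbb => ababbb => aabbb => bb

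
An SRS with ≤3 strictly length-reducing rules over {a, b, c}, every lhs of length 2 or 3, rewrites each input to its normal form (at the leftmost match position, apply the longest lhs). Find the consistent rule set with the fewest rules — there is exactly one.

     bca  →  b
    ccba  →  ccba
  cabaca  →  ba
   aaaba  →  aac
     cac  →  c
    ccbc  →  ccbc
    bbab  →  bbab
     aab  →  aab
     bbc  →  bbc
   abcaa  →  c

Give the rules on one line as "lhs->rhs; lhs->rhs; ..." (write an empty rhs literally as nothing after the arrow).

  | bca => b
  | ccba
  | cabaca => baca => ba
  | aaaba => aac

aba->c; ca->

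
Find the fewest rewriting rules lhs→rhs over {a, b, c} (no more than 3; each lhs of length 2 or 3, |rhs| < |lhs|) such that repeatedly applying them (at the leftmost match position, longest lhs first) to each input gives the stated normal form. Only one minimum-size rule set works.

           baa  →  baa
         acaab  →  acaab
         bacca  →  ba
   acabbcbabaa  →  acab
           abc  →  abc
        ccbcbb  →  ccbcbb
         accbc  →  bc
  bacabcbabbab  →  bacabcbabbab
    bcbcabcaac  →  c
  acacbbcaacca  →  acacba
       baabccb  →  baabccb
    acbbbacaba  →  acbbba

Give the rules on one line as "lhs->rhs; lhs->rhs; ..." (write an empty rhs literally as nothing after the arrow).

aba->ca; acc->; bca->

  | baa
  | acaab
  | bacca => ba
  | acabbcbabaa => acabbcbcaa => acabbca => acab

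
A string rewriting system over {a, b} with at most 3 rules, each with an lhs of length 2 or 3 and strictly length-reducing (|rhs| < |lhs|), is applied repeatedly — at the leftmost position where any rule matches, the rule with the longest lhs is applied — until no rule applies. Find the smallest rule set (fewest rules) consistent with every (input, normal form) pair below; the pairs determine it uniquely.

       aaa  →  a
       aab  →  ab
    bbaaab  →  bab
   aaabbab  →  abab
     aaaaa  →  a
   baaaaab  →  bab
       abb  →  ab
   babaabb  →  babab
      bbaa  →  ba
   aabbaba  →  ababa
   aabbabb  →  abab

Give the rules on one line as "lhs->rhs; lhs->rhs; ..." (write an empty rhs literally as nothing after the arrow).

aa->a; bb->b

  | aaa => aa => a
  | aab => ab
  | bbaaab => baaab => baab => bab
  | aaabbab => aabbab => abbab => abab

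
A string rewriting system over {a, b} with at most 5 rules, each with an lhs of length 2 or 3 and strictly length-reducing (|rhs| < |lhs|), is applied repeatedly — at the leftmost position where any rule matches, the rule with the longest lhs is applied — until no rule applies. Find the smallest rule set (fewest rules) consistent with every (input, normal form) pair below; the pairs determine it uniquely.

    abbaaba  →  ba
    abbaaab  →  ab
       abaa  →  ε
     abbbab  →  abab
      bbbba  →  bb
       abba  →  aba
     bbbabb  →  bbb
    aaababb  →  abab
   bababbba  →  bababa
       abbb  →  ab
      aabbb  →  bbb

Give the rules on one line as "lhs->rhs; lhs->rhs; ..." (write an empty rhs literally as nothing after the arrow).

  | abbaaba => abaaba => aaba => ba
  | abbaaab => abaaab => aaab => ab
  | abaa => aa => ε
  | abbbab => abbab => abab

aa->; abb->ab; baa->a; bba->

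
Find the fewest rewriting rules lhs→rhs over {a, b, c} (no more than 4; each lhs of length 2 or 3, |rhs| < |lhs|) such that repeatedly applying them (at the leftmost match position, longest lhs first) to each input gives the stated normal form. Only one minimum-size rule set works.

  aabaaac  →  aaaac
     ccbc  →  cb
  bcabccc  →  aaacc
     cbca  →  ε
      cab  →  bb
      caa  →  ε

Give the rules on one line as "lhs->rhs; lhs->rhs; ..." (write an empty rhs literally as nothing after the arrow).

  | aabaaac => aaaac
  | ccbc => cca => cb
  | bcabccc => aabccc => aaacc
  | cbca => caa => ba => ε

ba->; bc->a; ca->b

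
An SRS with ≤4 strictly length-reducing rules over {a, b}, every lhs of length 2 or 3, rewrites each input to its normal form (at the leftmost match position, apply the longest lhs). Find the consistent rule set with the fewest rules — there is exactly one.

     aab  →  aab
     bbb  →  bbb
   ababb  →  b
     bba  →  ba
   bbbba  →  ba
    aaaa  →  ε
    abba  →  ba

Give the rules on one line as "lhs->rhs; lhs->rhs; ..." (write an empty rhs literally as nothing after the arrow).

aaa->ba; abb->b; baa->; bba->ba

  | aab
  | bbb
  | ababb => abb => b
  | bba => ba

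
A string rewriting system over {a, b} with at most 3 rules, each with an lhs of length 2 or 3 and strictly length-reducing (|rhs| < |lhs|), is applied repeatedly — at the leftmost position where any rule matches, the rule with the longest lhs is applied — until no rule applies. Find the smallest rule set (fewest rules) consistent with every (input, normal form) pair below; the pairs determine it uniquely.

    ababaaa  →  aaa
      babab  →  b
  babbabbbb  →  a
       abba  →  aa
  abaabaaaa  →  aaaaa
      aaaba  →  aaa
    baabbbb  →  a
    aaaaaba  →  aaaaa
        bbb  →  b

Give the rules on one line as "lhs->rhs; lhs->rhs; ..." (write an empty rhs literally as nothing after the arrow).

  | ababaaa => abaaa => aaa
  | babab => bab => b
  | babbabbbb => bbabbbb => abbbb => abb => a
  | abba => aa

ba->; bb->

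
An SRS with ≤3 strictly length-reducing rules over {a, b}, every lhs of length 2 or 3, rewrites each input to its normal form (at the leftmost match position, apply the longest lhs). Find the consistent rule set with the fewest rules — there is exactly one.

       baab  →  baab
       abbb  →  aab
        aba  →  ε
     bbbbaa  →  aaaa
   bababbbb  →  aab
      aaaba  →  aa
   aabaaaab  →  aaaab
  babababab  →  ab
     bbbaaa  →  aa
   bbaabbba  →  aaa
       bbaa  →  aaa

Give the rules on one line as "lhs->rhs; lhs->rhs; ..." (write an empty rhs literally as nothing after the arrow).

aba->; bb->a

  | baab
  | abbb => aab
  | aba => ε
  | bbbbaa => abbaa => aaaa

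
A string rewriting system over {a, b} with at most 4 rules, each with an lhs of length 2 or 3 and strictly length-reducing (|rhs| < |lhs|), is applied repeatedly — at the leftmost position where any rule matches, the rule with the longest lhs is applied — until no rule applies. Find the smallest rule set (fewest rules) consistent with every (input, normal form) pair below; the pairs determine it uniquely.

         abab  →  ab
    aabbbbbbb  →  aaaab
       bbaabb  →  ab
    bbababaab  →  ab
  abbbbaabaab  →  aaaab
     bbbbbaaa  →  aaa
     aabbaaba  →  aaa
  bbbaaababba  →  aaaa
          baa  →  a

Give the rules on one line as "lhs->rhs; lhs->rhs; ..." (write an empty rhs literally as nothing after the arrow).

ba->; bb->b; bbb->a

  | abab => ab
  | aabbbbbbb => aaabbbb => aaaab
  | bbaabb => baabb => abb => ab
  | bbababaab => bababaab => babaab => baab => ab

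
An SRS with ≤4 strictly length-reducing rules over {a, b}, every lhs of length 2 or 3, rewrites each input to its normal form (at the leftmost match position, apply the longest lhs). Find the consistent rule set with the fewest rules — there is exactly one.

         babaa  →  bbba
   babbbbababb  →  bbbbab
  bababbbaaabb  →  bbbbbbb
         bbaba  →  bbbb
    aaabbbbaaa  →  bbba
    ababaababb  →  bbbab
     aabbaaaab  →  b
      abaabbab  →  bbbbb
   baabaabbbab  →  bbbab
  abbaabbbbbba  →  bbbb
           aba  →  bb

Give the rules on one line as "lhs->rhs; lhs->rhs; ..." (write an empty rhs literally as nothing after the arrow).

  | babaa => bbba
  | babbbbababb => babbbababb => babbababb => babababb => bbbbabb => bbbbab
  | bababbbaaabb => bbbbbbaaabb => bbbbbbaabb => bbbbbbb
  | bbaba => bbbb

aa->a; aab->; aba->bb; abb->ab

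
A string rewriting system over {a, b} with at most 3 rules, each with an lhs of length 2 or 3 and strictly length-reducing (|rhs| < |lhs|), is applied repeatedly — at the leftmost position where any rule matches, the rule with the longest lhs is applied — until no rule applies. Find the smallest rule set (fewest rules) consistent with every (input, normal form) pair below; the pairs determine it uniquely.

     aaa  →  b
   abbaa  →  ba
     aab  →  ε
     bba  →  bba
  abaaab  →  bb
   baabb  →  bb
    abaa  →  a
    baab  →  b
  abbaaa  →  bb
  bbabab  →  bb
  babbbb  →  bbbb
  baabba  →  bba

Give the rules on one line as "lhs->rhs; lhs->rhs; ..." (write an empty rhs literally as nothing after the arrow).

  | aaa => b
  | abbaa => baa => ba
  | aab => ab => ε
  | bba

aa->a; aaa->b; ab->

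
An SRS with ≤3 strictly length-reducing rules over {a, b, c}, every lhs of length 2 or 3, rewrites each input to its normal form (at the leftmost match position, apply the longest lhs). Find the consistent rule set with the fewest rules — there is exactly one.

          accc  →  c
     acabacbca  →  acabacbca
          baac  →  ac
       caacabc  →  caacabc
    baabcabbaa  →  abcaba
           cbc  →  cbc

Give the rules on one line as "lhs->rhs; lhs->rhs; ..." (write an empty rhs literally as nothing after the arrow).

acc->; baa->a

  | accc => c
  | acabacbca
  | baac => ac
  | caacabc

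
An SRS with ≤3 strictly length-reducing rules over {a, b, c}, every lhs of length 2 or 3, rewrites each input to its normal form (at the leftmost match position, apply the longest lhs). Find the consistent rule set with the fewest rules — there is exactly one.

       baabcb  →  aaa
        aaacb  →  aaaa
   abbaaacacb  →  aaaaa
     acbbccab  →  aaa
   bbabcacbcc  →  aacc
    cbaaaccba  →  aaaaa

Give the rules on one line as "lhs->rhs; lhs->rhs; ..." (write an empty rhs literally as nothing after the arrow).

ba->a; ca->; cb->a

  | baabcb => aabcb => aaba => aaa
  | aaacb => aaaa
  | abbaaacacb => abaaacacb => aaaacacb => aaaacb => aaaaa
  | acbbccab => aabccab => aabcb => aaba => aaa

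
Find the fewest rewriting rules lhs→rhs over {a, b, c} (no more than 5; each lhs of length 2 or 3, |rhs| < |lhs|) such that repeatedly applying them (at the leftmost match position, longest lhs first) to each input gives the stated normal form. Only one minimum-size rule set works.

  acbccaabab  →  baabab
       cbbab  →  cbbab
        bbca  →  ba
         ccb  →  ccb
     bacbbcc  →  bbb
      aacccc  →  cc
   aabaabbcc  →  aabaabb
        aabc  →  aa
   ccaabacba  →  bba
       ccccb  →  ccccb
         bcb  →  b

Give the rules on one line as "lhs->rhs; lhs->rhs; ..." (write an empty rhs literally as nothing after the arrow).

ac->; bc->; bcc->b; ca->

  | acbccaabab => bccaabab => baabab
  | cbbab
  | bbca => ba
  | ccb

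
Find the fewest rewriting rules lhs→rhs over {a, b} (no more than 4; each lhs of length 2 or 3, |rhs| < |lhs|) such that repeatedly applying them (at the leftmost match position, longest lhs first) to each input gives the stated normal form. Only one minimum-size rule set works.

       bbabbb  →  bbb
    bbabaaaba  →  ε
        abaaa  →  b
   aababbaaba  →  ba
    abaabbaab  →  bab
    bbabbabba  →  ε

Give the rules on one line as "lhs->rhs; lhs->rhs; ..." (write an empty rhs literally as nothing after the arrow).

aaa->; aab->aa; aba->ba; bba->

  | bbabbb => bbb
  | bbabaaaba => baaaba => bba => ε
  | abaaa => baaa => b
  | aababbaaba => aaabbaaba => bbaaba => aba => ba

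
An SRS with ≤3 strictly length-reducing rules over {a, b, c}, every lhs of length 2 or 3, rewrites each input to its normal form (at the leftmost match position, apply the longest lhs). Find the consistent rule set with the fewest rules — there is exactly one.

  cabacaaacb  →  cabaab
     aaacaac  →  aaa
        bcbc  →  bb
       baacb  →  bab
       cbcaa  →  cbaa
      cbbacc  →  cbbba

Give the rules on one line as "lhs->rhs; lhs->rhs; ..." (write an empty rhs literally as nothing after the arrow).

  | cabacaaacb => cabaaacb => cabaab
  | aaacaac => aaaac => aaa
  | bcbc => bbc => bb
  | baacb => bab

ac->; acc->ba; bc->b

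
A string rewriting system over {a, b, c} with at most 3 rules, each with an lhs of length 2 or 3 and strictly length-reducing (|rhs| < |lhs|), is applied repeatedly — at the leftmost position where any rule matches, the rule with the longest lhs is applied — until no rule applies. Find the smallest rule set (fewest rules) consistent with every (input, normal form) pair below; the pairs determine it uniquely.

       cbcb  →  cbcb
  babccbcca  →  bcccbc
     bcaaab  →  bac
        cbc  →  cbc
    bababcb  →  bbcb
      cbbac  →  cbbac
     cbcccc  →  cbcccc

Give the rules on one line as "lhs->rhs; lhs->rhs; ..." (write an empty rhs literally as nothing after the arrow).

  | cbcb
  | babccbcca => bcccbcca => bcccbc
  | bcaaab => baab => bac
  | cbc

ab->c; ca->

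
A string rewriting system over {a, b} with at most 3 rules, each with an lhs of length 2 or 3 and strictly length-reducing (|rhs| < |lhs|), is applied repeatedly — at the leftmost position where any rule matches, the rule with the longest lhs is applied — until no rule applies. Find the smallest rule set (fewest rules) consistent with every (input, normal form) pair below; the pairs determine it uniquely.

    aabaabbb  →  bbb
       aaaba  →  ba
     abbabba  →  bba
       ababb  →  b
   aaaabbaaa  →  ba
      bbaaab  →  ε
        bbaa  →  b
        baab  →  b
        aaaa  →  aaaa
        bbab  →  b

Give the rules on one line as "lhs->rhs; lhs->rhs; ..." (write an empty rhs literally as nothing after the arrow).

ab->b; baa->; bab->

  | aabaabbb => abaabbb => baabbb => bbb
  | aaaba => aaba => aba => ba
  | abbabba => bbabba => bba
  | ababb => babb => b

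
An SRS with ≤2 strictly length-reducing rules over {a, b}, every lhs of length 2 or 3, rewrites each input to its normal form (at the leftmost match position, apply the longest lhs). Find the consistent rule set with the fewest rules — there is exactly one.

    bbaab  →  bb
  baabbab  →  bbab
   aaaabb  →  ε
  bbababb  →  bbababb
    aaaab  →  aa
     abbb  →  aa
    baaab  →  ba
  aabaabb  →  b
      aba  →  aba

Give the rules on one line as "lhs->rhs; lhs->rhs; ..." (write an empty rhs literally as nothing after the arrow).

aab->; bbb->a

  | bbaab => bb
  | baabbab => bbab
  | aaaabb => aab => ε
  | bbababb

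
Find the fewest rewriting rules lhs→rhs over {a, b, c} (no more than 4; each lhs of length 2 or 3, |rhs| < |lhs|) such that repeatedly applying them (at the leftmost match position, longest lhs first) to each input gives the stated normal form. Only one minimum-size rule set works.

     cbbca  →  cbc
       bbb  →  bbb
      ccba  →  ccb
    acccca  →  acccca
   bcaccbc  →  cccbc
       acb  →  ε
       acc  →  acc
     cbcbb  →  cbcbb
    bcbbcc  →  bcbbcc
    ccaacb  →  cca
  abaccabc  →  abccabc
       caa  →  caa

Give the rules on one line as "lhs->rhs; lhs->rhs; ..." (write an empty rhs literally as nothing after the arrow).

acb->; ba->b; bca->c

  | cbbca => cbc
  | bbb
  | ccba => ccb
  | acccca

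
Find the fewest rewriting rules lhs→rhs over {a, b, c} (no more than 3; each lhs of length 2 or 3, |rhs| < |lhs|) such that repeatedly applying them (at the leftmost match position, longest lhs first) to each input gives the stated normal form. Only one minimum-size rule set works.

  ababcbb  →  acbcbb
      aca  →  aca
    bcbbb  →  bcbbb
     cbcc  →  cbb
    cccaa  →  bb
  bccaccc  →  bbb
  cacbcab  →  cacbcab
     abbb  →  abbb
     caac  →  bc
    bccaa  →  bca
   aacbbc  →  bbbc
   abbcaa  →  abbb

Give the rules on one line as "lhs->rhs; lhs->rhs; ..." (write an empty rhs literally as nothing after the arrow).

  | ababcbb => acbcbb
  | aca
  | bcbbb
  | cbcc => cbb

aa->c; ba->c; cc->b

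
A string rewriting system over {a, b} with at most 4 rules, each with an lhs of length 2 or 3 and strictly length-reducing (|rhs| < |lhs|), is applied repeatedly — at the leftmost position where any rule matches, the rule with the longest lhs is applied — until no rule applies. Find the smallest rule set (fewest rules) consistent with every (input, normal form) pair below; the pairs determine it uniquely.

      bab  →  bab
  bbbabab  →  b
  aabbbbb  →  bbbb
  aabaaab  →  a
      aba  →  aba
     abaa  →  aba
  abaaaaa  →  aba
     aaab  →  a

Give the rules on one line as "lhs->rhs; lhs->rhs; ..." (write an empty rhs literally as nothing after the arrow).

  | bab
  | bbbabab => bbab => b
  | aabbbbb => bbbb
  | aabaaab => aaab => a

aab->; baa->ba; bba->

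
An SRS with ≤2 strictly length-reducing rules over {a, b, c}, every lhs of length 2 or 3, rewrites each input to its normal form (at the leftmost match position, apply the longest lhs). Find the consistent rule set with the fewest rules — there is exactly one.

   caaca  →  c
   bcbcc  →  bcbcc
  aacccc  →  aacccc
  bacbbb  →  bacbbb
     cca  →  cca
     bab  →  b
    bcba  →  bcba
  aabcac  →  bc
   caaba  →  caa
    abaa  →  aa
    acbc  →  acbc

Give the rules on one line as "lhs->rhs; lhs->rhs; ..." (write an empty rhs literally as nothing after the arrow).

ab->; aca->b

  | caaca => cab => c
  | bcbcc
  | aacccc
  | bacbbb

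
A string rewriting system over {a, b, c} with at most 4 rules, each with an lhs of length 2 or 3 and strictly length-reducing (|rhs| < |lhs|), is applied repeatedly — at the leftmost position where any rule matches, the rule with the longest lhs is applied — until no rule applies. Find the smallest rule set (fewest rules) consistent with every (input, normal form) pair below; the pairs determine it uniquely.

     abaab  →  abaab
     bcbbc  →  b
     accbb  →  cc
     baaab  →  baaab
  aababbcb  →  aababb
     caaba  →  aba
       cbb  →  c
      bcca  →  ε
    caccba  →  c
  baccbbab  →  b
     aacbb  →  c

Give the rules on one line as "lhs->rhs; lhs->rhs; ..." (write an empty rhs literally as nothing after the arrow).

ac->c; bc->; ca->; cb->c

  | abaab
  | bcbbc => bbc => b
  | accbb => ccbb => ccb => cc
  | baaab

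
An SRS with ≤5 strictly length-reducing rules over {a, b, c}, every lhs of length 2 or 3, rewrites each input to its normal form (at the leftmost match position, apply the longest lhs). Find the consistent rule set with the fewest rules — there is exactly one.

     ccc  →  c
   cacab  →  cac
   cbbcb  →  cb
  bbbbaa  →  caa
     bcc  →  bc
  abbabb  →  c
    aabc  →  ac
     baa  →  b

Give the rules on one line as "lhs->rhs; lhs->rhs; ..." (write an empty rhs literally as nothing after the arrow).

ab->; baa->b; bb->c; cc->c

  | ccc => cc => c
  | cacab => cac
  | cbbcb => cccb => ccb => cb
  | bbbbaa => cbbaa => ccaa => caa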